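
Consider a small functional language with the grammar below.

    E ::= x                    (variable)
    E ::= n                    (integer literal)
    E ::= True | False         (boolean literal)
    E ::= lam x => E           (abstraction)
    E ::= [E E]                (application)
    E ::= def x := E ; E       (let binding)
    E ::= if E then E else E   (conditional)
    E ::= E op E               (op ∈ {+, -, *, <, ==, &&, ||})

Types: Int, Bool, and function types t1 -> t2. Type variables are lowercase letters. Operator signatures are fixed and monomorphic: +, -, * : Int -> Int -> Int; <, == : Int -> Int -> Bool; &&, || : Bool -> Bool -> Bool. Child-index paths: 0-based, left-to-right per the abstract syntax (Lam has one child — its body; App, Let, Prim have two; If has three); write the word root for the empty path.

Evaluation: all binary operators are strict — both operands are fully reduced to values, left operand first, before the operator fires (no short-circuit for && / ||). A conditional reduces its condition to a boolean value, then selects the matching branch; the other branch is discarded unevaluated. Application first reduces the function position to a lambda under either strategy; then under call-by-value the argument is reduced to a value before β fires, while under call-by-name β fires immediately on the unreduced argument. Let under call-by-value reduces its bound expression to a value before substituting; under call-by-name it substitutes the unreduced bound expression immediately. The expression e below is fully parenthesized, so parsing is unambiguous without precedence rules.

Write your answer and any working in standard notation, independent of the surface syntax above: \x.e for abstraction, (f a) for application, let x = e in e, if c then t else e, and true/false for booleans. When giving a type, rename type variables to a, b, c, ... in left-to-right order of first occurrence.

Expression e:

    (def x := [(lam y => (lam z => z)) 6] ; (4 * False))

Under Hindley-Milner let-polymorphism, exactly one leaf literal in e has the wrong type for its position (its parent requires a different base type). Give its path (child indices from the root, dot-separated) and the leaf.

Derivation:
z : b
\z._ : b -> b
\y._ : a -> b -> b
  unify a -> b -> b ~ Int -> c
  unify a ~ Int
  unify b -> b ~ c
_ _ : b -> b
let x : forall. b -> b
  unify Int ~ Int
  unify Bool ~ Int
  FAIL: mismatch Bool ~ Int

Answer: 1.1 : false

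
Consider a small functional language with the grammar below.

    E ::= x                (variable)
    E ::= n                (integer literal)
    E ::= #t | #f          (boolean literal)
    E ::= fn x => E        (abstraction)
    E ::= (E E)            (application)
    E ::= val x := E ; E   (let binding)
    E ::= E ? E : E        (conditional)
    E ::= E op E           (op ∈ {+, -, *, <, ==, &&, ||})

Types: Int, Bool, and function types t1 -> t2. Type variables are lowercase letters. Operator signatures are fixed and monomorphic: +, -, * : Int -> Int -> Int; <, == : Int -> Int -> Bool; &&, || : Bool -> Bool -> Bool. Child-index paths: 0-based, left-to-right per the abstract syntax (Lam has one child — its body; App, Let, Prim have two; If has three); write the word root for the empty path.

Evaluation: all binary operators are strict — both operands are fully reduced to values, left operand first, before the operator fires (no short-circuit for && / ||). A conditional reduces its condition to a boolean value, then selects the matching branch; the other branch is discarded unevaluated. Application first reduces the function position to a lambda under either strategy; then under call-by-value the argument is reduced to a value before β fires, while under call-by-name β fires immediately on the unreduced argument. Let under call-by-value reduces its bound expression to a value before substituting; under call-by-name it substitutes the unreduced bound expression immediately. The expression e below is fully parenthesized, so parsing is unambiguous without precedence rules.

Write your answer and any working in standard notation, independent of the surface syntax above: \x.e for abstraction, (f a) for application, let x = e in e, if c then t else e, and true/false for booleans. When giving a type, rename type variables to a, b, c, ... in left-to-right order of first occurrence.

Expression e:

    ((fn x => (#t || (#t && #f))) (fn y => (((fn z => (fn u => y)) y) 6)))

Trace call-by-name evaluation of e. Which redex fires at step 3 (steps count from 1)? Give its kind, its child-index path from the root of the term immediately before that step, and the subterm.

Trace:
step 0: ((\x.(true || (true && false))) (\y.(((\z.(\u.y)) y) 6)))
step 1: [beta@root] (true || (true && false))
step 2: [delta@1] (true || false)
step 3: [delta@root] true

Answer: delta at root : (true || false)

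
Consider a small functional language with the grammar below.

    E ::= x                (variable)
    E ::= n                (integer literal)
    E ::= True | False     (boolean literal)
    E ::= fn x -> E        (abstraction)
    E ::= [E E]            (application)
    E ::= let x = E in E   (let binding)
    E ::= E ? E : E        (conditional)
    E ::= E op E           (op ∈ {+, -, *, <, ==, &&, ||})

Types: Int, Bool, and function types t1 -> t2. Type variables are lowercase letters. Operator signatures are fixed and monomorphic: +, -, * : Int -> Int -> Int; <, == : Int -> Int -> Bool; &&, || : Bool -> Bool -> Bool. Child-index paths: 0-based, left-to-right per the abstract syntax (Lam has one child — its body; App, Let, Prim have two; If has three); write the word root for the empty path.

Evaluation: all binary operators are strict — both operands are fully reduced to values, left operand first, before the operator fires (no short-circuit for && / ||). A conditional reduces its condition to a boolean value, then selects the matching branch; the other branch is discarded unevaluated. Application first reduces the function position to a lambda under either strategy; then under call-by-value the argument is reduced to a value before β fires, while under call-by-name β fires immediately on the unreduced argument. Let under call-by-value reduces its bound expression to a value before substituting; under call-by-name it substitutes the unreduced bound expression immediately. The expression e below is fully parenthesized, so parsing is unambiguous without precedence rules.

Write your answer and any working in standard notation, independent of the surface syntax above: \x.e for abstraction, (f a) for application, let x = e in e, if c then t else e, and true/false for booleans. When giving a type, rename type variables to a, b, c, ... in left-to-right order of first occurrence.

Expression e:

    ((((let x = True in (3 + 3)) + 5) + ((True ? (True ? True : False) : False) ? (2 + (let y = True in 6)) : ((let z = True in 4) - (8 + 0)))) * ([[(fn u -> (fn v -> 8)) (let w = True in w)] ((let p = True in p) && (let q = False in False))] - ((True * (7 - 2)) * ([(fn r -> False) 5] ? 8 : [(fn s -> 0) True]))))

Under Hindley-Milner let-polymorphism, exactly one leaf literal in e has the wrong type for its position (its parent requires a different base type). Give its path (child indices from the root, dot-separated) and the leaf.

Answer: 1.1.0.0 : true

Working:
let x : Bool
  unify Int ~ Int
  unify Int ~ Int
  unify Int ~ Int
  unify Int ~ Int
  unify Int ~ Int
  unify Bool ~ Bool
  unify Bool ~ Bool
  unify Bool ~ Bool
  unify Bool ~ Bool
  unify Bool ~ Bool
  unify Int ~ Int
let y : Bool
  unify Int ~ Int
let z : Bool
  unify Int ~ Int
  unify Int ~ Int
  unify Int ~ Int
  unify Int ~ Int
  unify Int ~ Int
  unify Int ~ Int
  unify Int ~ Int
\v._ : b -> Int
\u._ : a -> b -> Int
let w : Bool
w : Bool
  unify a -> b -> Int ~ Bool -> c
  unify a ~ Bool
  unify b -> Int ~ c
_ _ : b -> Int
let p : Bool
p : Bool
  unify Bool ~ Bool
let q : Bool
  unify Bool ~ Bool
  unify b -> Int ~ Bool -> d
  unify b ~ Bool
  unify Int ~ d
_ _ : Int
  unify Int ~ Int
  unify Bool ~ Int
  FAIL: mismatch Bool ~ Int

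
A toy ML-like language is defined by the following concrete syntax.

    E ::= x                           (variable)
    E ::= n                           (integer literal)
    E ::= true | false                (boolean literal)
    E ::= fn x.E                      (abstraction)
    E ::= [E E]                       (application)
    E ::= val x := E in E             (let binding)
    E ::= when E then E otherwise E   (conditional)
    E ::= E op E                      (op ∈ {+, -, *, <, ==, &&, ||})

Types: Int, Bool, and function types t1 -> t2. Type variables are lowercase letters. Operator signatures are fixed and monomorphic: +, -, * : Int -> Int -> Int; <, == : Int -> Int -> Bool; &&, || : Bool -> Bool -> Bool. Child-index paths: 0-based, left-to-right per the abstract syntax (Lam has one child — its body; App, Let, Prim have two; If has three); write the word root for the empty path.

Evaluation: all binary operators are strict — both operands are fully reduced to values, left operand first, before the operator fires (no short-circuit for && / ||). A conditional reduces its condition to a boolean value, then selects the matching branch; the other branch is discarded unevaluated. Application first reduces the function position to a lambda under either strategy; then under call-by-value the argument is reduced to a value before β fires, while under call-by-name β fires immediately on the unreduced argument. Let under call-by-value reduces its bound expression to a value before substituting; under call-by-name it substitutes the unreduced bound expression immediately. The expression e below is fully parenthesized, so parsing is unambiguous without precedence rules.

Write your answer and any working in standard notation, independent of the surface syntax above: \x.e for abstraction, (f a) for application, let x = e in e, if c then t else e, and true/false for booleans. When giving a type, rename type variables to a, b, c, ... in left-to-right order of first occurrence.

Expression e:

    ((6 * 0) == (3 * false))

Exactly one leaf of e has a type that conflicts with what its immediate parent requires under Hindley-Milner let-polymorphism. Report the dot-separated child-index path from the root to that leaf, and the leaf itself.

Derivation:
  unify Int ~ Int
  unify Int ~ Int
  unify Int ~ Int
  unify Int ~ Int
  unify Bool ~ Int
  FAIL: mismatch Bool ~ Int

Answer: 1.1 : false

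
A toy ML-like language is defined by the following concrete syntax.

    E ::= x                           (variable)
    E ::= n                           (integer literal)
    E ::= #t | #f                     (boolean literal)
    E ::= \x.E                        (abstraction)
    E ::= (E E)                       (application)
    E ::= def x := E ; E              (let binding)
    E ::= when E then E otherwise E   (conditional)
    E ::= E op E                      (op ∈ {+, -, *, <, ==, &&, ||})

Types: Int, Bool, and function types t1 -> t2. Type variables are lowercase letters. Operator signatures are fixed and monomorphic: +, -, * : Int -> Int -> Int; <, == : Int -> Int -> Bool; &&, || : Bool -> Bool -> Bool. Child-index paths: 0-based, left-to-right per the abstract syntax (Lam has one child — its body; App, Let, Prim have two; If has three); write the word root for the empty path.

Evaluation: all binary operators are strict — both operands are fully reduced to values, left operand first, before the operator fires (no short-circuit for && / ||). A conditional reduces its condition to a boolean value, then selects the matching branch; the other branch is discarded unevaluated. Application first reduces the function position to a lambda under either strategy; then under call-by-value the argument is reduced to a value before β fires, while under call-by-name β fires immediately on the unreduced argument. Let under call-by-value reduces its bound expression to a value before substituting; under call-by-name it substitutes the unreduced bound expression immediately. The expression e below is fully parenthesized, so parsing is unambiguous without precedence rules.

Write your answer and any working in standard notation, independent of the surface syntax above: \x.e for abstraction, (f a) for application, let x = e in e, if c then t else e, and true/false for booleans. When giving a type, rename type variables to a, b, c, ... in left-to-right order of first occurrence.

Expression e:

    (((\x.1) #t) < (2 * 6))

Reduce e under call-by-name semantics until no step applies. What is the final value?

Answer: true

Derivation:
step 0: (((\x.1) true) < (2 * 6))
step 1: [beta@0] (1 < (2 * 6))
step 2: [delta@1] (1 < 12)
step 3: [delta@root] true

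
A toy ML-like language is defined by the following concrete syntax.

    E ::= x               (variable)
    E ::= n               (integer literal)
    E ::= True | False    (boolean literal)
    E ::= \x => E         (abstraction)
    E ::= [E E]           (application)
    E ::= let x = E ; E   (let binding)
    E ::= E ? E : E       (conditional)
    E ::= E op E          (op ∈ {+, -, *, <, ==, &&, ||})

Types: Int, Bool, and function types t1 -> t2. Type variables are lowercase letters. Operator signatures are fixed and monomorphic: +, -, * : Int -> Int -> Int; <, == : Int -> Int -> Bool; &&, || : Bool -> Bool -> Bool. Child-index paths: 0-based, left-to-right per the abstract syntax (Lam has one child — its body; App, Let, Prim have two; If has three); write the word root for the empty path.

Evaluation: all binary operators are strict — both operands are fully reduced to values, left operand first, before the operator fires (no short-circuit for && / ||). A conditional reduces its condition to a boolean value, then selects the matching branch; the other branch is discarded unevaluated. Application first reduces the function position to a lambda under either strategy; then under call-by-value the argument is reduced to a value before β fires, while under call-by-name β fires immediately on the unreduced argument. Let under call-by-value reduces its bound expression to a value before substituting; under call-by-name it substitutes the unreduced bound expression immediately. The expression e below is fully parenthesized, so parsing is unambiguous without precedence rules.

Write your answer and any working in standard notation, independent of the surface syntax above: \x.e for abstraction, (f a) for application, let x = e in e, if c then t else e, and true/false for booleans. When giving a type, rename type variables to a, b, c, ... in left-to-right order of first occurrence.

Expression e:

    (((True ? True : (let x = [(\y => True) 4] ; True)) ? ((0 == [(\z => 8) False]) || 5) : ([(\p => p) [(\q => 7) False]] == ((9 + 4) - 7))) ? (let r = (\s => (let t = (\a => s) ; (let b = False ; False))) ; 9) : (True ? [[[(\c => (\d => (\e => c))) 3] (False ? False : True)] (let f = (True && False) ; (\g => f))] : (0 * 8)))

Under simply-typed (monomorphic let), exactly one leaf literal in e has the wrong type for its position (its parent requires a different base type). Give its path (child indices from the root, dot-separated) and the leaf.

Derivation:
  unify Bool ~ Bool
\y._ : a -> Bool
  unify a -> Bool ~ Int -> b
  unify a ~ Int
  unify Bool ~ b
_ _ : Bool
let x : Bool
  unify Bool ~ Bool
  unify Bool ~ Bool
  unify Int ~ Int
\z._ : c -> Int
  unify c -> Int ~ Bool -> d
  unify c ~ Bool
  unify Int ~ d
_ _ : Int
  unify Int ~ Int
  unify Bool ~ Bool
  unify Int ~ Bool
  FAIL: mismatch Int ~ Bool

Answer: 0.1.1 : 5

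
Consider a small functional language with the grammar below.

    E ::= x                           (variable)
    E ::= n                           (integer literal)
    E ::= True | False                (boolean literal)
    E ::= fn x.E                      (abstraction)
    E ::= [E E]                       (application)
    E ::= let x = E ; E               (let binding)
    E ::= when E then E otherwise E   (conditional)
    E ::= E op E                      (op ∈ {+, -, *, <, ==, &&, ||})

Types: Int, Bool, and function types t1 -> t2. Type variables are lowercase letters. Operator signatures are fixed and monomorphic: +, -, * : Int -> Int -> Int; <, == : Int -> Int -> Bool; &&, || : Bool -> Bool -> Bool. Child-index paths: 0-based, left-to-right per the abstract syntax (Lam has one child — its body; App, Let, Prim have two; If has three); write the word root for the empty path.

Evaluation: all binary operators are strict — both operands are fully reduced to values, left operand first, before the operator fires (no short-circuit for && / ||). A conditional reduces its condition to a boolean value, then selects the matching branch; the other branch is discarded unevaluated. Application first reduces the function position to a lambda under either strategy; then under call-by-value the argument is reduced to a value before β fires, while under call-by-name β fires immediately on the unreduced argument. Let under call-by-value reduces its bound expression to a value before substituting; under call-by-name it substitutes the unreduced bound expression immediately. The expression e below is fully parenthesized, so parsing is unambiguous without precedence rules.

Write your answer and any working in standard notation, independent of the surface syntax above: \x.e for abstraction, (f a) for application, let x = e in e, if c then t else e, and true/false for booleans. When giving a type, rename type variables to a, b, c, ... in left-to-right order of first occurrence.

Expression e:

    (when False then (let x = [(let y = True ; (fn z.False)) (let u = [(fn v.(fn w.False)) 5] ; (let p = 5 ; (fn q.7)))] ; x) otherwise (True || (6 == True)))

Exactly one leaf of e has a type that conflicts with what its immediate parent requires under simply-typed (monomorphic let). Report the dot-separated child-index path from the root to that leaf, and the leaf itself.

Derivation:
  unify Bool ~ Bool
let y : Bool
\z._ : a -> Bool
\w._ : c -> Bool
\v._ : b -> c -> Bool
  unify b -> c -> Bool ~ Int -> d
  unify b ~ Int
  unify c -> Bool ~ d
_ _ : c -> Bool
let u : c -> Bool
let p : Int
\q._ : e -> Int
  unify a -> Bool ~ (e -> Int) -> f
  unify a ~ e -> Int
  unify Bool ~ f
_ _ : Bool
let x : Bool
x : Bool
  unify Bool ~ Bool
  unify Int ~ Int
  unify Bool ~ Int
  FAIL: mismatch Bool ~ Int

Answer: 2.1.1 : true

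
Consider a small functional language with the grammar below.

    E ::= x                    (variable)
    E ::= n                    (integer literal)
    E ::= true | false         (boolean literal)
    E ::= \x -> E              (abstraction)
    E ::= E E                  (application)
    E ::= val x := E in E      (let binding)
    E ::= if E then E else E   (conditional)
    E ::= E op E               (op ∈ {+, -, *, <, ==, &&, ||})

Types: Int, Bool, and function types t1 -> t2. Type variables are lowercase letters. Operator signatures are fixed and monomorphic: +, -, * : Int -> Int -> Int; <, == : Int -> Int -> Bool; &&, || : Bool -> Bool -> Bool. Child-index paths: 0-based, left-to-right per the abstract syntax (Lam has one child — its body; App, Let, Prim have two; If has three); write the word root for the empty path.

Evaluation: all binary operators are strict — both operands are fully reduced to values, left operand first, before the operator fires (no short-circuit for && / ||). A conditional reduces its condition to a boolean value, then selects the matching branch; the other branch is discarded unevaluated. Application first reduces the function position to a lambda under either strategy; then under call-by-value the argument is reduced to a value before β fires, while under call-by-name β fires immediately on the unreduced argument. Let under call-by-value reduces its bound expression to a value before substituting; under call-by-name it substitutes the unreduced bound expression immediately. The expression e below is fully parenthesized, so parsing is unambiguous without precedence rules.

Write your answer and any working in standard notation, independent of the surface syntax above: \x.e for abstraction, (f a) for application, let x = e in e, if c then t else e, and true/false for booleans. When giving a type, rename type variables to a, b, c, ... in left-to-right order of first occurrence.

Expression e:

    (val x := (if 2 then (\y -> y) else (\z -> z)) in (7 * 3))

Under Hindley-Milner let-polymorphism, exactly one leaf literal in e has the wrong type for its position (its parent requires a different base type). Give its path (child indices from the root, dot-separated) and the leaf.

Answer: 0.0 : 2

Derivation:
  unify Int ~ Bool
  FAIL: mismatch Int ~ Bool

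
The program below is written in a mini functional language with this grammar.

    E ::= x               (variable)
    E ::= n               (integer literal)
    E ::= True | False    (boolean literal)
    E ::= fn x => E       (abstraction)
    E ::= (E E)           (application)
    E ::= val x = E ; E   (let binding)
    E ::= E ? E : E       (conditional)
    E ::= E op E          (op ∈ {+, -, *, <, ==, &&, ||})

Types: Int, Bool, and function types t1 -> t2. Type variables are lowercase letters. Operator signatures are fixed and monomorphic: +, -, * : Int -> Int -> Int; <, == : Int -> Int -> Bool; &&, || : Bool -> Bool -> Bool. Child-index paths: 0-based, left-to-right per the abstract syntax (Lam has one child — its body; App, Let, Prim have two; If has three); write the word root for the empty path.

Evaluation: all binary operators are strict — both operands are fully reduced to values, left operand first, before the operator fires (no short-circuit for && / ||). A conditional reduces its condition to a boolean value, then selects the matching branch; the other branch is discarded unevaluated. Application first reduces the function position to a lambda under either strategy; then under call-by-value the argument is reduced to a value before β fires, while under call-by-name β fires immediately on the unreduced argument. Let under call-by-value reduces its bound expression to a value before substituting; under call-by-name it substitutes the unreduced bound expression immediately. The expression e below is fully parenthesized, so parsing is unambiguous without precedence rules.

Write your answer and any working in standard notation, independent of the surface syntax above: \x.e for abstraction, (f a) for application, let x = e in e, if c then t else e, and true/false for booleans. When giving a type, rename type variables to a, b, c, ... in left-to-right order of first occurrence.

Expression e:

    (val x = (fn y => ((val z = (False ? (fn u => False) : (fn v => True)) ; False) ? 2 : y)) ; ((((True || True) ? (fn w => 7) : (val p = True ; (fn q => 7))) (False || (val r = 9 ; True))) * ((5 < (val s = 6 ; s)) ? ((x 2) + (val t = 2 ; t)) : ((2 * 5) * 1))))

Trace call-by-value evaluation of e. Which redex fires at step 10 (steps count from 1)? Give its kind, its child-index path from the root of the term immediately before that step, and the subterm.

Working:
step 0: (let x = (\y.(if (let z = (if false then (\u.false) else (\v.true)) in false) then 2 else y)) in (((if (true || true) then (\w.7) else (let p = true in (\q.7))) (false || (let r = 9 in true))) * (if (5 < (let s = 6 in s)) then ((x 2) + (let t = 2 in t)) else ((2 * 5) * 1))))
step 1: [let@root] (((if (true || true) then (\w.7) else (let p = true in (\q.7))) (false || (let r = 9 in true))) * (if (5 < (let s = 6 in s)) then (((\y.(if (let z = (if false then (\u.false) else (\v.true)) in false) then 2 else y)) 2) + (let t = 2 in t)) else ((2 * 5) * 1)))
step 2: [delta@0.0.0] (((if true then (\w.7) else (let p = true in (\q.7))) (false || (let r = 9 in true))) * (if (5 < (let s = 6 in s)) then (((\y.(if (let z = (if false then (\u.false) else (\v.true)) in false) then 2 else y)) 2) + (let t = 2 in t)) else ((2 * 5) * 1)))
step 3: [if@0.0] (((\w.7) (false || (let r = 9 in true))) * (if (5 < (let s = 6 in s)) then (((\y.(if (let z = (if false then (\u.false) else (\v.true)) in false) then 2 else y)) 2) + (let t = 2 in t)) else ((2 * 5) * 1)))
step 4: [let@0.1.1] (((\w.7) (false || true)) * (if (5 < (let s = 6 in s)) then (((\y.(if (let z = (if false then (\u.false) else (\v.true)) in false) then 2 else y)) 2) + (let t = 2 in t)) else ((2 * 5) * 1)))
step 5: [delta@0.1] (((\w.7) true) * (if (5 < (let s = 6 in s)) then (((\y.(if (let z = (if false then (\u.false) else (\v.true)) in false) then 2 else y)) 2) + (let t = 2 in t)) else ((2 * 5) * 1)))
step 6: [beta@0] (7 * (if (5 < (let s = 6 in s)) then (((\y.(if (let z = (if false then (\u.false) else (\v.true)) in false) then 2 else y)) 2) + (let t = 2 in t)) else ((2 * 5) * 1)))
step 7: [let@1.0.1] (7 * (if (5 < 6) then (((\y.(if (let z = (if false then (\u.false) else (\v.true)) in false) then 2 else y)) 2) + (let t = 2 in t)) else ((2 * 5) * 1)))
step 8: [delta@1.0] (7 * (if true then (((\y.(if (let z = (if false then (\u.false) else (\v.true)) in false) then 2 else y)) 2) + (let t = 2 in t)) else ((2 * 5) * 1)))
step 9: [if@1] (7 * (((\y.(if (let z = (if false then (\u.false) else (\v.true)) in false) then 2 else y)) 2) + (let t = 2 in t)))
step 10: [beta@1.0] (7 * ((if (let z = (if false then (\u.false) else (\v.true)) in false) then 2 else 2) + (let t = 2 in t)))

Answer: beta at 1.0 : ((\y.(if (let z = (if false then (\u.false) else (\v.true)) in false) then 2 else y)) 2)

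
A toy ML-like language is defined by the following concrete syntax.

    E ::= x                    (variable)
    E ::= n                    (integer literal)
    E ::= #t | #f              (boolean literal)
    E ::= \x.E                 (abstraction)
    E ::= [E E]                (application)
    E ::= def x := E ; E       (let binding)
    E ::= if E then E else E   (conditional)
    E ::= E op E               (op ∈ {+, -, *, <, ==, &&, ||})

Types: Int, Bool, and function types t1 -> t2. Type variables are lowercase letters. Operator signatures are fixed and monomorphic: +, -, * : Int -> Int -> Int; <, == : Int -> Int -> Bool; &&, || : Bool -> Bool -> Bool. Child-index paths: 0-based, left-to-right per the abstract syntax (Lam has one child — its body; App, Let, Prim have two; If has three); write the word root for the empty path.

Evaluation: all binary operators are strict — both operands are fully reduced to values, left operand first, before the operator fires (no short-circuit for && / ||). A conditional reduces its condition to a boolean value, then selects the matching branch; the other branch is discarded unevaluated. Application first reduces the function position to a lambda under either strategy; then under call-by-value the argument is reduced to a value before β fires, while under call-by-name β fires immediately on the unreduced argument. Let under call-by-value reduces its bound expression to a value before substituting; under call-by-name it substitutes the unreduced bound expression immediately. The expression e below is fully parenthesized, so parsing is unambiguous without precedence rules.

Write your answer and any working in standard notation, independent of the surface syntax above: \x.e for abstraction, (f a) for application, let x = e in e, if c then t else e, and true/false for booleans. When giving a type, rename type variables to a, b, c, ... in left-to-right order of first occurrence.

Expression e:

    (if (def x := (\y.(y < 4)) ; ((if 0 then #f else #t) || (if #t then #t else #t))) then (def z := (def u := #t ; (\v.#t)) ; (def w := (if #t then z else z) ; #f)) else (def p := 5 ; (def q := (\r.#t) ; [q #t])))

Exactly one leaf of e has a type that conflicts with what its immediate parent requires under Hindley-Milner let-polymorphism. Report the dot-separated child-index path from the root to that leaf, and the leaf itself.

Answer: 0.1.0.0 : 0

Working:
y : a
  unify a ~ Int
  unify Int ~ Int
\y._ : Int -> Bool
let x : Int -> Bool
  unify Int ~ Bool
  FAIL: mismatch Int ~ Bool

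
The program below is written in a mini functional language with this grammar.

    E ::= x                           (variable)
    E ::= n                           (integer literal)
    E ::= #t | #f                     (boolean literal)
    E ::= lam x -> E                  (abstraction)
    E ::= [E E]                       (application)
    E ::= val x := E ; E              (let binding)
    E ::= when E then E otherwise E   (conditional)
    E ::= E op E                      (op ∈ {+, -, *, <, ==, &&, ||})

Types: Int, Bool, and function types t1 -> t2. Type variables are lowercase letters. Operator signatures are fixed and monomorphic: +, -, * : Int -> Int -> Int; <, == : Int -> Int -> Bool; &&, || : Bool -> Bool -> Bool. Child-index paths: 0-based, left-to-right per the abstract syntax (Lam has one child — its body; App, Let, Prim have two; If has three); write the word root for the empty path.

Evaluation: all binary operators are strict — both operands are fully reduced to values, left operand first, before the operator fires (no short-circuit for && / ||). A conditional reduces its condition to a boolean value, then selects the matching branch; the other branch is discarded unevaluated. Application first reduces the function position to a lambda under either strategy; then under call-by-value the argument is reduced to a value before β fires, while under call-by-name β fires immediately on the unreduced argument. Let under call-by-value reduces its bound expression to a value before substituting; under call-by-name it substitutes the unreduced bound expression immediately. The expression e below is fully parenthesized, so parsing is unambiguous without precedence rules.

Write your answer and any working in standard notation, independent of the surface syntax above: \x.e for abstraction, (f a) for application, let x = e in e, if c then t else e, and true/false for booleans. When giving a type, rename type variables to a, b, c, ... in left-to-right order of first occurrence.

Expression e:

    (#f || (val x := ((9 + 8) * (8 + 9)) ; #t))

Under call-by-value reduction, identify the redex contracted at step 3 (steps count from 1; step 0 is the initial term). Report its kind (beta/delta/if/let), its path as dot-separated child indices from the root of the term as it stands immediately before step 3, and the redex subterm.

Answer: delta at 1.0 : (17 * 17)

Trace:
step 0: (false || (let x = ((9 + 8) * (8 + 9)) in true))
step 1: [delta@1.0.0] (false || (let x = (17 * (8 + 9)) in true))
step 2: [delta@1.0.1] (false || (let x = (17 * 17) in true))
step 3: [delta@1.0] (false || (let x = 289 in true))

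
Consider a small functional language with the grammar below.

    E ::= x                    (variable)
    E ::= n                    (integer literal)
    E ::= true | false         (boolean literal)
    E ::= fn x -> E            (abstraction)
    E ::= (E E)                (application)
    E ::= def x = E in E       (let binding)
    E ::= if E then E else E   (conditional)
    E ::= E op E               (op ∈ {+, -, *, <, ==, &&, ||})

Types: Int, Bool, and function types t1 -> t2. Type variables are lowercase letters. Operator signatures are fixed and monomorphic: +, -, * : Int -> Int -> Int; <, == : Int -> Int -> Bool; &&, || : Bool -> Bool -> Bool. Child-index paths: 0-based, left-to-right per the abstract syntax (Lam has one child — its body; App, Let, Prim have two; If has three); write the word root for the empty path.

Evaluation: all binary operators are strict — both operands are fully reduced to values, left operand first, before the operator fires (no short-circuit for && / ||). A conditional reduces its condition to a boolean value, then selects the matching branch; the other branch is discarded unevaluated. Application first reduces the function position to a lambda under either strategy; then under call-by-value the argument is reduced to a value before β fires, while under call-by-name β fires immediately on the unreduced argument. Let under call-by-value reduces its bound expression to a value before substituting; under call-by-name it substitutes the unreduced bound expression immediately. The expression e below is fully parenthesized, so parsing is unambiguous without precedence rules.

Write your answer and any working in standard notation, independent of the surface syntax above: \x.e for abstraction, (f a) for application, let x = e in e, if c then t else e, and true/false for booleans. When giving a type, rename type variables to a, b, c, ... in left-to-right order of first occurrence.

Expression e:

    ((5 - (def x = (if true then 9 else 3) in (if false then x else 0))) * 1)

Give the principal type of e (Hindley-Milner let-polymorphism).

Answer: Int

Derivation:
  unify Int ~ Int
  unify Bool ~ Bool
  unify Int ~ Int
let x : Int
  unify Bool ~ Bool
x : Int
  unify Int ~ Int
  unify Int ~ Int
  unify Int ~ Int
  unify Int ~ Int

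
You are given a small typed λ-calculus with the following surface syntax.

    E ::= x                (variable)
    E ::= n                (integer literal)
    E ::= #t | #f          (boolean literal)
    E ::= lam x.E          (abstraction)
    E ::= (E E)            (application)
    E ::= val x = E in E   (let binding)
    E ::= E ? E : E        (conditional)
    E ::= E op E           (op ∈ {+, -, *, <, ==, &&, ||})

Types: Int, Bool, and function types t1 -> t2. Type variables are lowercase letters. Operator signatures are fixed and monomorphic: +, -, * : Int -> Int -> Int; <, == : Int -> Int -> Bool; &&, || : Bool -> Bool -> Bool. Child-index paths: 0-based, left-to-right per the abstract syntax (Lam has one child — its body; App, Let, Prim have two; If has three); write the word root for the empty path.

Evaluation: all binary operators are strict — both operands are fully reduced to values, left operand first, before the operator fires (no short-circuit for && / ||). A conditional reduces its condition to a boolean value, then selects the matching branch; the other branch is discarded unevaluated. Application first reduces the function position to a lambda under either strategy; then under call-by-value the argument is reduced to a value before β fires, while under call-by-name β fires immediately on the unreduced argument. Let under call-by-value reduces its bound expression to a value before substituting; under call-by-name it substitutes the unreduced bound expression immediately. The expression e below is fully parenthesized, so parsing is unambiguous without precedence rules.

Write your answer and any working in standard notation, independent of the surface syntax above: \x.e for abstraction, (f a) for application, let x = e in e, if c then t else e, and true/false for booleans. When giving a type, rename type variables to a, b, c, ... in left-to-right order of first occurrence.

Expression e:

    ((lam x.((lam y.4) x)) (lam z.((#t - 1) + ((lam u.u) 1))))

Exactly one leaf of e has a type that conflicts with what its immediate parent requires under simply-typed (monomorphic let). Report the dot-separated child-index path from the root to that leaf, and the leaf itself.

Answer: 1.0.0.0 : true

Trace:
\y._ : b -> Int
x : a
  unify b -> Int ~ a -> c
  unify b ~ a
  unify Int ~ c
_ _ : Int
\x._ : a -> Int
  unify Bool ~ Int
  FAIL: mismatch Bool ~ Int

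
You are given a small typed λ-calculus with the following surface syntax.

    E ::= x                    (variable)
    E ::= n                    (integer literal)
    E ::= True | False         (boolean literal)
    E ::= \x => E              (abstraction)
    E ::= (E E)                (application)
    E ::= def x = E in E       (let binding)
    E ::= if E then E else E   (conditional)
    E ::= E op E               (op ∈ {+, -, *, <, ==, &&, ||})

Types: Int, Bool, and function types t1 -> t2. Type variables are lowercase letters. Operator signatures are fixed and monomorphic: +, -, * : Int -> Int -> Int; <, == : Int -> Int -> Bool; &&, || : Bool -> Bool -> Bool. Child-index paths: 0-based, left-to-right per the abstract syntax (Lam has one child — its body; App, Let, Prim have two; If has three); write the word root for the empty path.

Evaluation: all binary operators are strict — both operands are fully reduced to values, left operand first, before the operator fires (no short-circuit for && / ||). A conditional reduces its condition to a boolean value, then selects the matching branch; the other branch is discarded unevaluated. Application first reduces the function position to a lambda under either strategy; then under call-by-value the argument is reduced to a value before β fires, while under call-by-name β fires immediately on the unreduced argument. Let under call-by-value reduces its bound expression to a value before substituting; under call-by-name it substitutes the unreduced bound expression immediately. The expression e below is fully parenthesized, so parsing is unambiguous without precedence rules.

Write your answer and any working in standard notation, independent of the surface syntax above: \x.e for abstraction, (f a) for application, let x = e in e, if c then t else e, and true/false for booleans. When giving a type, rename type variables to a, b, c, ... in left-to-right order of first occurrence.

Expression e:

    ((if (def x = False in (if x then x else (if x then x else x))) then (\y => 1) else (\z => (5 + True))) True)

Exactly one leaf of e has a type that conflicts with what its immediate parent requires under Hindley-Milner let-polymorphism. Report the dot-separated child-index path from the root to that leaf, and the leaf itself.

Trace:
let x : Bool
x : Bool
  unify Bool ~ Bool
x : Bool
x : Bool
  unify Bool ~ Bool
x : Bool
x : Bool
  unify Bool ~ Bool
  unify Bool ~ Bool
  unify Bool ~ Bool
\y._ : a -> Int
  unify Int ~ Int
  unify Bool ~ Int
  FAIL: mismatch Bool ~ Int

Answer: 0.2.0.1 : true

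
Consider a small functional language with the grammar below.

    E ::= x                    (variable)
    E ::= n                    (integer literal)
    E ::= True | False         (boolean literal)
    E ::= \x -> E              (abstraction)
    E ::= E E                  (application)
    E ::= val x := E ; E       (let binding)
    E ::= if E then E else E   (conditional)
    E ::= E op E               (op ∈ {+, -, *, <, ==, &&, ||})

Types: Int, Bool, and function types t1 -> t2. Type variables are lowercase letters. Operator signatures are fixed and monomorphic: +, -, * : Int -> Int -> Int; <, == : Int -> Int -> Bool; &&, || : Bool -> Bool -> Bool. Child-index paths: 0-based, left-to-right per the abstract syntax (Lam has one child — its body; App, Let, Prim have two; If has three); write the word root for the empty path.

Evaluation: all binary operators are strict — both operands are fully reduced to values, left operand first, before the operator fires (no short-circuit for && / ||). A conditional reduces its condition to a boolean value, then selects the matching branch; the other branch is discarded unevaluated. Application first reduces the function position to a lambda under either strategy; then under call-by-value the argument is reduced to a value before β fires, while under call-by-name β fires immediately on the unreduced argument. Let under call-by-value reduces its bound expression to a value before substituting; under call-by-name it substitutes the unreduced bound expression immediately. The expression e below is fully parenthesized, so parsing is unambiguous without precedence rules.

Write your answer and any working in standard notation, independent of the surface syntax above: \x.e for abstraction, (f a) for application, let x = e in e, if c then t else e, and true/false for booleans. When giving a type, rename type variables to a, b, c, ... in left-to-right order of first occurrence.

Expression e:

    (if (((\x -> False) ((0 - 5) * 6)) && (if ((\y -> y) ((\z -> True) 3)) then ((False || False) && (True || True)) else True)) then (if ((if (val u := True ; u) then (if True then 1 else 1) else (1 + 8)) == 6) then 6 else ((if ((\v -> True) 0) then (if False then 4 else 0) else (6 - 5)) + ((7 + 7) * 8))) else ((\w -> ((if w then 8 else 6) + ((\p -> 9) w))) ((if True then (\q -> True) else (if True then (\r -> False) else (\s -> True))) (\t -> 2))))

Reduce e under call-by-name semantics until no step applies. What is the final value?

Answer: 17

Trace:
step 0: (if (((\x.false) ((0 - 5) * 6)) && (if ((\y.y) ((\z.true) 3)) then ((false || false) && (true || true)) else true)) then (if ((if (let u = true in u) then (if true then 1 else 1) else (1 + 8)) == 6) then 6 else ((if ((\v.true) 0) then (if false then 4 else 0) else (6 - 5)) + ((7 + 7) * 8))) else ((\w.((if w then 8 else 6) + ((\p.9) w))) ((if true then (\q.true) else (if true then (\r.false) else (\s.true))) (\t.2))))
step 1: [beta@0.0] (if (false && (if ((\y.y) ((\z.true) 3)) then ((false || false) && (true || true)) else true)) then (if ((if (let u = true in u) then (if true then 1 else 1) else (1 + 8)) == 6) then 6 else ((if ((\v.true) 0) then (if false then 4 else 0) else (6 - 5)) + ((7 + 7) * 8))) else ((\w.((if w then 8 else 6) + ((\p.9) w))) ((if true then (\q.true) else (if true then (\r.false) else (\s.true))) (\t.2))))
step 2: [beta@0.1.0] (if (false && (if ((\z.true) 3) then ((false || false) && (true || true)) else true)) then (if ((if (let u = true in u) then (if true then 1 else 1) else (1 + 8)) == 6) then 6 else ((if ((\v.true) 0) then (if false then 4 else 0) else (6 - 5)) + ((7 + 7) * 8))) else ((\w.((if w then 8 else 6) + ((\p.9) w))) ((if true then (\q.true) else (if true then (\r.false) else (\s.true))) (\t.2))))
step 3: [beta@0.1.0] (if (false && (if true then ((false || false) && (true || true)) else true)) then (if ((if (let u = true in u) then (if true then 1 else 1) else (1 + 8)) == 6) then 6 else ((if ((\v.true) 0) then (if false then 4 else 0) else (6 - 5)) + ((7 + 7) * 8))) else ((\w.((if w then 8 else 6) + ((\p.9) w))) ((if true then (\q.true) else (if true then (\r.false) else (\s.true))) (\t.2))))
step 4: [if@0.1] (if (false && ((false || false) && (true || true))) then (if ((if (let u = true in u) then (if true then 1 else 1) else (1 + 8)) == 6) then 6 else ((if ((\v.true) 0) then (if false then 4 else 0) else (6 - 5)) + ((7 + 7) * 8))) else ((\w.((if w then 8 else 6) + ((\p.9) w))) ((if true then (\q.true) else (if true then (\r.false) else (\s.true))) (\t.2))))
step 5: [delta@0.1.0] (if (false && (false && (true || true))) then (if ((if (let u = true in u) then (if true then 1 else 1) else (1 + 8)) == 6) then 6 else ((if ((\v.true) 0) then (if false then 4 else 0) else (6 - 5)) + ((7 + 7) * 8))) else ((\w.((if w then 8 else 6) + ((\p.9) w))) ((if true then (\q.true) else (if true then (\r.false) else (\s.true))) (\t.2))))
step 6: [delta@0.1.1] (if (false && (false && true)) then (if ((if (let u = true in u) then (if true then 1 else 1) else (1 + 8)) == 6) then 6 else ((if ((\v.true) 0) then (if false then 4 else 0) else (6 - 5)) + ((7 + 7) * 8))) else ((\w.((if w then 8 else 6) + ((\p.9) w))) ((if true then (\q.true) else (if true then (\r.false) else (\s.true))) (\t.2))))
step 7: [delta@0.1] (if (false && false) then (if ((if (let u = true in u) then (if true then 1 else 1) else (1 + 8)) == 6) then 6 else ((if ((\v.true) 0) then (if false then 4 else 0) else (6 - 5)) + ((7 + 7) * 8))) else ((\w.((if w then 8 else 6) + ((\p.9) w))) ((if true then (\q.true) else (if true then (\r.false) else (\s.true))) (\t.2))))
step 8: [delta@0] (if false then (if ((if (let u = true in u) then (if true then 1 else 1) else (1 + 8)) == 6) then 6 else ((if ((\v.true) 0) then (if false then 4 else 0) else (6 - 5)) + ((7 + 7) * 8))) else ((\w.((if w then 8 else 6) + ((\p.9) w))) ((if true then (\q.true) else (if true then (\r.false) else (\s.true))) (\t.2))))
step 9: [if@root] ((\w.((if w then 8 else 6) + ((\p.9) w))) ((if true then (\q.true) else (if true then (\r.false) else (\s.true))) (\t.2)))
step 10: [beta@root] ((if ((if true then (\q.true) else (if true then (\r.false) else (\s.true))) (\t.2)) then 8 else 6) + ((\p.9) ((if true then (\q.true) else (if true then (\r.false) else (\s.true))) (\t.2))))
step 11: [if@0.0.0] ((if ((\q.true) (\t.2)) then 8 else 6) + ((\p.9) ((if true then (\q.true) else (if true then (\r.false) else (\s.true))) (\t.2))))
step 12: [beta@0.0] ((if true then 8 else 6) + ((\p.9) ((if true then (\q.true) else (if true then (\r.false) else (\s.true))) (\t.2))))
step 13: [if@0] (8 + ((\p.9) ((if true then (\q.true) else (if true then (\r.false) else (\s.true))) (\t.2))))
step 14: [beta@1] (8 + 9)
step 15: [delta@root] 17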